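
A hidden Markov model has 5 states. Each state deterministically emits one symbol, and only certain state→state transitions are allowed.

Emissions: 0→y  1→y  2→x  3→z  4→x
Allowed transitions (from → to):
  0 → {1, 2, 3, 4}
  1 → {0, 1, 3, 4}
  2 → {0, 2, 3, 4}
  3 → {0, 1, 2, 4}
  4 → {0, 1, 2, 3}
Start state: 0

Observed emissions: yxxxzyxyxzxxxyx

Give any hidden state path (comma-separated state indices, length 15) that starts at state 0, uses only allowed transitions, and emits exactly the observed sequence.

0,2,2,2,3,1,4,1,4,3,2,2,2,0,4

  0: obs=y cand={0,1} pick 0 [start]
  1: obs=x cand={2,4} pick 2 [0->2 ok]
  2: obs=x cand={2,4} pick 2 [2->2 ok]
  3: obs=x cand={2,4} pick 2 [2->2 ok]
  4: obs=z cand={3} pick 3 [2->3 ok]
  5: obs=y cand={0,1} pick 1 [3->1 ok]
  6: obs=x cand={2,4} pick 4 [1->4 ok]
  7: obs=y cand={0,1} pick 1 [4->1 ok]
  8: obs=x cand={2,4} pick 4 [1->4 ok]
  9: obs=z cand={3} pick 3 [4->3 ok]
  10: obs=x cand={2,4} pick 2 [3->2 ok]
  11: obs=x cand={2,4} pick 2 [2->2 ok]
  12: obs=x cand={2,4} pick 2 [2->2 ok]
  13: obs=y cand={0,1} pick 0 [2->0 ok]
  14: obs=x cand={2,4} pick 4 [0->4 ok]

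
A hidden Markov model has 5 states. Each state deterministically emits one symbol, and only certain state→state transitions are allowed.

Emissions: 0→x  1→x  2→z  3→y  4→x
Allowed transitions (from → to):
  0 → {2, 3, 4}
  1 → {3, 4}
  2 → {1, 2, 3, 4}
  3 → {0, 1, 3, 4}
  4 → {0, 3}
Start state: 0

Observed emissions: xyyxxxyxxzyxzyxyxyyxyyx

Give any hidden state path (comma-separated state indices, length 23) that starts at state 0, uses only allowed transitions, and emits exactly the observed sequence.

  t0 'x' -> {0,1,4}, take 0 (start)
  t1 'y' -> {3}, take 3 (0->3 ok)
  t2 'y' -> {3}, take 3 (3->3 ok)
  t3 'x' -> {0,1,4}, take 0 (3->0 ok)
  t4 'x' -> {0,1,4}, take 4 (0->4 ok)
  t5 'x' -> {0,1,4}, take 0 (4->0 ok)
  t6 'y' -> {3}, take 3 (0->3 ok)
  t7 'x' -> {0,1,4}, take 4 (3->4 ok)
  t8 'x' -> {0,1,4}, take 0 (4->0 ok)
  t9 'z' -> {2}, take 2 (0->2 ok)
  t10 'y' -> {3}, take 3 (2->3 ok)
  t11 'x' -> {0,1,4}, take 0 (3->0 ok)
  t12 'z' -> {2}, take 2 (0->2 ok)
  t13 'y' -> {3}, take 3 (2->3 ok)
  t14 'x' -> {0,1,4}, take 1 (3->1 ok)
  t15 'y' -> {3}, take 3 (1->3 ok)
  t16 'x' -> {0,1,4}, take 0 (3->0 ok)
  t17 'y' -> {3}, take 3 (0->3 ok)
  t18 'y' -> {3}, take 3 (3->3 ok)
  t19 'x' -> {0,1,4}, take 1 (3->1 ok)
  t20 'y' -> {3}, take 3 (1->3 ok)
  t21 'y' -> {3}, take 3 (3->3 ok)
  t22 'x' -> {0,1,4}, take 1 (3->1 ok)

0,3,3,0,4,0,3,4,0,2,3,0,2,3,1,3,0,3,3,1,3,3,1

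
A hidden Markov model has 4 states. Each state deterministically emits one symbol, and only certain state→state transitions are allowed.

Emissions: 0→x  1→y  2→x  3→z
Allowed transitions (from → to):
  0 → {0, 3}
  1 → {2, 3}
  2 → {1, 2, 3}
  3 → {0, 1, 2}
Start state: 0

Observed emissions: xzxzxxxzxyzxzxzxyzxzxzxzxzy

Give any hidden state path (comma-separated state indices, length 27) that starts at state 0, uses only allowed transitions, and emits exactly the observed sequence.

0,3,2,3,2,2,2,3,2,1,3,2,3,2,3,2,1,3,0,3,2,3,2,3,2,3,1

  t0 'x' -> {0,2}, take 0 (start)
  t1 'z' -> {3}, take 3 (0->3 ok)
  t2 'x' -> {0,2}, take 2 (3->2 ok)
  t3 'z' -> {3}, take 3 (2->3 ok)
  t4 'x' -> {0,2}, take 2 (3->2 ok)
  t5 'x' -> {0,2}, take 2 (2->2 ok)
  t6 'x' -> {0,2}, take 2 (2->2 ok)
  t7 'z' -> {3}, take 3 (2->3 ok)
  t8 'x' -> {0,2}, take 2 (3->2 ok)
  t9 'y' -> {1}, take 1 (2->1 ok)
  t10 'z' -> {3}, take 3 (1->3 ok)
  t11 'x' -> {0,2}, take 2 (3->2 ok)
  t12 'z' -> {3}, take 3 (2->3 ok)
  t13 'x' -> {0,2}, take 2 (3->2 ok)
  t14 'z' -> {3}, take 3 (2->3 ok)
  t15 'x' -> {0,2}, take 2 (3->2 ok)
  t16 'y' -> {1}, take 1 (2->1 ok)
  t17 'z' -> {3}, take 3 (1->3 ok)
  t18 'x' -> {0,2}, take 0 (3->0 ok)
  t19 'z' -> {3}, take 3 (0->3 ok)
  t20 'x' -> {0,2}, take 2 (3->2 ok)
  t21 'z' -> {3}, take 3 (2->3 ok)
  t22 'x' -> {0,2}, take 2 (3->2 ok)
  t23 'z' -> {3}, take 3 (2->3 ok)
  t24 'x' -> {0,2}, take 2 (3->2 ok)
  t25 'z' -> {3}, take 3 (2->3 ok)
  t26 'y' -> {1}, take 1 (3->1 ok)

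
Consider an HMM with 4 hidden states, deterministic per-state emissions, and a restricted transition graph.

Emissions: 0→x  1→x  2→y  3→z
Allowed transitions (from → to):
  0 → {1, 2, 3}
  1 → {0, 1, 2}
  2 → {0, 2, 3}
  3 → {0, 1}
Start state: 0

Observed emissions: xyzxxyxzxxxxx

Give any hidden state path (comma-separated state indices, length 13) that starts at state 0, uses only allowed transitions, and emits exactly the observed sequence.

0,2,3,1,1,2,0,3,1,1,1,0,1

  [0] x  {0,1}  => 0  start
  [1] y  {2}  => 2  0->2 ok
  [2] z  {3}  => 3  2->3 ok
  [3] x  {0,1}  => 1  3->1 ok
  [4] x  {0,1}  => 1  1->1 ok
  [5] y  {2}  => 2  1->2 ok
  [6] x  {0,1}  => 0  2->0 ok
  [7] z  {3}  => 3  0->3 ok
  [8] x  {0,1}  => 1  3->1 ok
  [9] x  {0,1}  => 1  1->1 ok
  [10] x  {0,1}  => 1  1->1 ok
  [11] x  {0,1}  => 0  1->0 ok
  [12] x  {0,1}  => 1  0->1 ok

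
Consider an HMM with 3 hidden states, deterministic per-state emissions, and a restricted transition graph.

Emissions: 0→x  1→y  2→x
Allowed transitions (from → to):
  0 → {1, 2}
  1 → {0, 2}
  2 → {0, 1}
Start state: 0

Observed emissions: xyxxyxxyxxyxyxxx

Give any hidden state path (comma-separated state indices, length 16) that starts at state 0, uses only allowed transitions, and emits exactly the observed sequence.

  pos 0: x in {0,2}, choose 0; start
  pos 1: y in {1}, choose 1; 0->1 ok
  pos 2: x in {0,2}, choose 2; 1->2 ok
  pos 3: x in {0,2}, choose 0; 2->0 ok
  pos 4: y in {1}, choose 1; 0->1 ok
  pos 5: x in {0,2}, choose 2; 1->2 ok
  pos 6: x in {0,2}, choose 0; 2->0 ok
  pos 7: y in {1}, choose 1; 0->1 ok
  pos 8: x in {0,2}, choose 0; 1->0 ok
  pos 9: x in {0,2}, choose 2; 0->2 ok
  pos 10: y in {1}, choose 1; 2->1 ok
  pos 11: x in {0,2}, choose 0; 1->0 ok
  pos 12: y in {1}, choose 1; 0->1 ok
  pos 13: x in {0,2}, choose 2; 1->2 ok
  pos 14: x in {0,2}, choose 0; 2->0 ok
  pos 15: x in {0,2}, choose 2; 0->2 ok

0,1,2,0,1,2,0,1,0,2,1,0,1,2,0,2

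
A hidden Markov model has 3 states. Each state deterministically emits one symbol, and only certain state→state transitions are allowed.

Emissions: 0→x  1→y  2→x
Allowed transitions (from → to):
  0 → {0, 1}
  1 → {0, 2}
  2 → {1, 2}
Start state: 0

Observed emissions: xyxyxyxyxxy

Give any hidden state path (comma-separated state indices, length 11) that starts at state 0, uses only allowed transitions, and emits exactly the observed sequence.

  t0 'x' -> {0,2}, take 0 (start)
  t1 'y' -> {1}, take 1 (0->1 ok)
  t2 'x' -> {0,2}, take 0 (1->0 ok)
  t3 'y' -> {1}, take 1 (0->1 ok)
  t4 'x' -> {0,2}, take 2 (1->2 ok)
  t5 'y' -> {1}, take 1 (2->1 ok)
  t6 'x' -> {0,2}, take 0 (1->0 ok)
  t7 'y' -> {1}, take 1 (0->1 ok)
  t8 'x' -> {0,2}, take 2 (1->2 ok)
  t9 'x' -> {0,2}, take 2 (2->2 ok)
  t10 'y' -> {1}, take 1 (2->1 ok)

0,1,0,1,2,1,0,1,2,2,1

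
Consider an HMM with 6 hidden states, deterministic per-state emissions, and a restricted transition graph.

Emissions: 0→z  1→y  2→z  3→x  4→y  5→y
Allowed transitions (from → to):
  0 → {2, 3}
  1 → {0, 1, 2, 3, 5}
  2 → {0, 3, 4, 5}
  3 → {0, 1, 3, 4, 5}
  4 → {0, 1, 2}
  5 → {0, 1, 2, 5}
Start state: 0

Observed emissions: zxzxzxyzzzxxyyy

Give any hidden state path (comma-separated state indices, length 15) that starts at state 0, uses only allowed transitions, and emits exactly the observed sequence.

  t0 'z' -> {0,2}, take 0 (start)
  t1 'x' -> {3}, take 3 (0->3 ok)
  t2 'z' -> {0,2}, take 0 (3->0 ok)
  t3 'x' -> {3}, take 3 (0->3 ok)
  t4 'z' -> {0,2}, take 0 (3->0 ok)
  t5 'x' -> {3}, take 3 (0->3 ok)
  t6 'y' -> {1,4,5}, take 4 (3->4 ok)
  t7 'z' -> {0,2}, take 0 (4->0 ok)
  t8 'z' -> {0,2}, take 2 (0->2 ok)
  t9 'z' -> {0,2}, take 0 (2->0 ok)
  t10 'x' -> {3}, take 3 (0->3 ok)
  t11 'x' -> {3}, take 3 (3->3 ok)
  t12 'y' -> {1,4,5}, take 1 (3->1 ok)
  t13 'y' -> {1,4,5}, take 1 (1->1 ok)
  t14 'y' -> {1,4,5}, take 5 (1->5 ok)

0,3,0,3,0,3,4,0,2,0,3,3,1,1,5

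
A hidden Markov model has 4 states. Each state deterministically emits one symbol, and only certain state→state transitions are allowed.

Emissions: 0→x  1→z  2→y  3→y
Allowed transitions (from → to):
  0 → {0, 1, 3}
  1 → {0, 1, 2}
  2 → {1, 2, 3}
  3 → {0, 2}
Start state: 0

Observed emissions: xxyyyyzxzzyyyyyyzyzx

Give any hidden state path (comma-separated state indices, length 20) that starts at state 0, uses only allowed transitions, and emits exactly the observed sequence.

  pos 0: x in {0}, choose 0; start
  pos 1: x in {0}, choose 0; 0->0 ok
  pos 2: y in {2,3}, choose 3; 0->3 ok
  pos 3: y in {2,3}, choose 2; 3->2 ok
  pos 4: y in {2,3}, choose 3; 2->3 ok
  pos 5: y in {2,3}, choose 2; 3->2 ok
  pos 6: z in {1}, choose 1; 2->1 ok
  pos 7: x in {0}, choose 0; 1->0 ok
  pos 8: z in {1}, choose 1; 0->1 ok
  pos 9: z in {1}, choose 1; 1->1 ok
  pos 10: y in {2,3}, choose 2; 1->2 ok
  pos 11: y in {2,3}, choose 2; 2->2 ok
  pos 12: y in {2,3}, choose 2; 2->2 ok
  pos 13: y in {2,3}, choose 2; 2->2 ok
  pos 14: y in {2,3}, choose 2; 2->2 ok
  pos 15: y in {2,3}, choose 2; 2->2 ok
  pos 16: z in {1}, choose 1; 2->1 ok
  pos 17: y in {2,3}, choose 2; 1->2 ok
  pos 18: z in {1}, choose 1; 2->1 ok
  pos 19: x in {0}, choose 0; 1->0 ok

0,0,3,2,3,2,1,0,1,1,2,2,2,2,2,2,1,2,1,0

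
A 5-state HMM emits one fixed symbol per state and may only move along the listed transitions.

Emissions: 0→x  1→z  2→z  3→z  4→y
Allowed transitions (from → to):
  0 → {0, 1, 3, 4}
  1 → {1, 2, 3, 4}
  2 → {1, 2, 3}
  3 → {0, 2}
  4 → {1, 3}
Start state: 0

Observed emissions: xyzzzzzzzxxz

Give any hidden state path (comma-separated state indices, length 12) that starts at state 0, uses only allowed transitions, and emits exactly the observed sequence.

  pos 0: x in {0}, choose 0; start
  pos 1: y in {4}, choose 4; 0->4 ok
  pos 2: z in {1,2,3}, choose 3; 4->3 ok
  pos 3: z in {1,2,3}, choose 2; 3->2 ok
  pos 4: z in {1,2,3}, choose 2; 2->2 ok
  pos 5: z in {1,2,3}, choose 3; 2->3 ok
  pos 6: z in {1,2,3}, choose 2; 3->2 ok
  pos 7: z in {1,2,3}, choose 1; 2->1 ok
  pos 8: z in {1,2,3}, choose 3; 1->3 ok
  pos 9: x in {0}, choose 0; 3->0 ok
  pos 10: x in {0}, choose 0; 0->0 ok
  pos 11: z in {1,2,3}, choose 3; 0->3 ok

0,4,3,2,2,3,2,1,3,0,0,3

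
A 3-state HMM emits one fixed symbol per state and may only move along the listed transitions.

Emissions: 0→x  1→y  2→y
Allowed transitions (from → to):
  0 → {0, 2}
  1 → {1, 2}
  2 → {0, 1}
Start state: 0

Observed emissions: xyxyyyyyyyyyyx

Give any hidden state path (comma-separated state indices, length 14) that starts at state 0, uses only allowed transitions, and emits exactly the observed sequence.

  pos 0: x in {0}, choose 0; start
  pos 1: y in {1,2}, choose 2; 0->2 ok
  pos 2: x in {0}, choose 0; 2->0 ok
  pos 3: y in {1,2}, choose 2; 0->2 ok
  pos 4: y in {1,2}, choose 1; 2->1 ok
  pos 5: y in {1,2}, choose 2; 1->2 ok
  pos 6: y in {1,2}, choose 1; 2->1 ok
  pos 7: y in {1,2}, choose 2; 1->2 ok
  pos 8: y in {1,2}, choose 1; 2->1 ok
  pos 9: y in {1,2}, choose 2; 1->2 ok
  pos 10: y in {1,2}, choose 1; 2->1 ok
  pos 11: y in {1,2}, choose 1; 1->1 ok
  pos 12: y in {1,2}, choose 2; 1->2 ok
  pos 13: x in {0}, choose 0; 2->0 ok

0,2,0,2,1,2,1,2,1,2,1,1,2,0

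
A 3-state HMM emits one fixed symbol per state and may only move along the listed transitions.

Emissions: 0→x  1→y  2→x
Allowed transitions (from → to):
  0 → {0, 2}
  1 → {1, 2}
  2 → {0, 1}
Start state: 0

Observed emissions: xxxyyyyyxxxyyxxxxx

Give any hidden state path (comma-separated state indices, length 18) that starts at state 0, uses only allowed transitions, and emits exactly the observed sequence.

0,0,2,1,1,1,1,1,2,0,2,1,1,2,0,0,0,2

  0: obs=x cand={0,2} pick 0 [start]
  1: obs=x cand={0,2} pick 0 [0->0 ok]
  2: obs=x cand={0,2} pick 2 [0->2 ok]
  3: obs=y cand={1} pick 1 [2->1 ok]
  4: obs=y cand={1} pick 1 [1->1 ok]
  5: obs=y cand={1} pick 1 [1->1 ok]
  6: obs=y cand={1} pick 1 [1->1 ok]
  7: obs=y cand={1} pick 1 [1->1 ok]
  8: obs=x cand={0,2} pick 2 [1->2 ok]
  9: obs=x cand={0,2} pick 0 [2->0 ok]
  10: obs=x cand={0,2} pick 2 [0->2 ok]
  11: obs=y cand={1} pick 1 [2->1 ok]
  12: obs=y cand={1} pick 1 [1->1 ok]
  13: obs=x cand={0,2} pick 2 [1->2 ok]
  14: obs=x cand={0,2} pick 0 [2->0 ok]
  15: obs=x cand={0,2} pick 0 [0->0 ok]
  16: obs=x cand={0,2} pick 0 [0->0 ok]
  17: obs=x cand={0,2} pick 2 [0->2 ok]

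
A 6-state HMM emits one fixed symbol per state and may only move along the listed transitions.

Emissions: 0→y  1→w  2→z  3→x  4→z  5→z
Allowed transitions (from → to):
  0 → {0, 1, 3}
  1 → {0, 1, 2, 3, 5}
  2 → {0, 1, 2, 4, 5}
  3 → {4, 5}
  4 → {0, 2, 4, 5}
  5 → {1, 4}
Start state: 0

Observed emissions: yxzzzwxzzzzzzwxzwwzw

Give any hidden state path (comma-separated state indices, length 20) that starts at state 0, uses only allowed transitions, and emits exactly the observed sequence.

0,3,4,2,5,1,3,5,4,4,2,2,2,1,3,5,1,1,5,1

  [0] y  {0}  => 0  start
  [1] x  {3}  => 3  0->3 ok
  [2] z  {2,4,5}  => 4  3->4 ok
  [3] z  {2,4,5}  => 2  4->2 ok
  [4] z  {2,4,5}  => 5  2->5 ok
  [5] w  {1}  => 1  5->1 ok
  [6] x  {3}  => 3  1->3 ok
  [7] z  {2,4,5}  => 5  3->5 ok
  [8] z  {2,4,5}  => 4  5->4 ok
  [9] z  {2,4,5}  => 4  4->4 ok
  [10] z  {2,4,5}  => 2  4->2 ok
  [11] z  {2,4,5}  => 2  2->2 ok
  [12] z  {2,4,5}  => 2  2->2 ok
  [13] w  {1}  => 1  2->1 ok
  [14] x  {3}  => 3  1->3 ok
  [15] z  {2,4,5}  => 5  3->5 ok
  [16] w  {1}  => 1  5->1 ok
  [17] w  {1}  => 1  1->1 ok
  [18] z  {2,4,5}  => 5  1->5 ok
  [19] w  {1}  => 1  5->1 ok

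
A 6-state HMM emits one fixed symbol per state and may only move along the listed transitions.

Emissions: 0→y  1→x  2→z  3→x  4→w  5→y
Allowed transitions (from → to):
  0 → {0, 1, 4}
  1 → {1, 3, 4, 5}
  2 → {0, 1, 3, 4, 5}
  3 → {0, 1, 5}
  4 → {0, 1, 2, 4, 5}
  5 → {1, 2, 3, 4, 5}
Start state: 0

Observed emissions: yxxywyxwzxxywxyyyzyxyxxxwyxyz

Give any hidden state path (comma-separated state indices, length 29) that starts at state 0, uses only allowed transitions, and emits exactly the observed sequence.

  [0] y  {0,5}  => 0  start
  [1] x  {1,3}  => 1  0->1 ok
  [2] x  {1,3}  => 3  1->3 ok
  [3] y  {0,5}  => 0  3->0 ok
  [4] w  {4}  => 4  0->4 ok
  [5] y  {0,5}  => 5  4->5 ok
  [6] x  {1,3}  => 1  5->1 ok
  [7] w  {4}  => 4  1->4 ok
  [8] z  {2}  => 2  4->2 ok
  [9] x  {1,3}  => 1  2->1 ok
  [10] x  {1,3}  => 3  1->3 ok
  [11] y  {0,5}  => 0  3->0 ok
  [12] w  {4}  => 4  0->4 ok
  [13] x  {1,3}  => 1  4->1 ok
  [14] y  {0,5}  => 5  1->5 ok
  [15] y  {0,5}  => 5  5->5 ok
  [16] y  {0,5}  => 5  5->5 ok
  [17] z  {2}  => 2  5->2 ok
  [18] y  {0,5}  => 5  2->5 ok
  [19] x  {1,3}  => 1  5->1 ok
  [20] y  {0,5}  => 5  1->5 ok
  [21] x  {1,3}  => 1  5->1 ok
  [22] x  {1,3}  => 3  1->3 ok
  [23] x  {1,3}  => 1  3->1 ok
  [24] w  {4}  => 4  1->4 ok
  [25] y  {0,5}  => 5  4->5 ok
  [26] x  {1,3}  => 3  5->3 ok
  [27] y  {0,5}  => 5  3->5 ok
  [28] z  {2}  => 2  5->2 ok

0,1,3,0,4,5,1,4,2,1,3,0,4,1,5,5,5,2,5,1,5,1,3,1,4,5,3,5,2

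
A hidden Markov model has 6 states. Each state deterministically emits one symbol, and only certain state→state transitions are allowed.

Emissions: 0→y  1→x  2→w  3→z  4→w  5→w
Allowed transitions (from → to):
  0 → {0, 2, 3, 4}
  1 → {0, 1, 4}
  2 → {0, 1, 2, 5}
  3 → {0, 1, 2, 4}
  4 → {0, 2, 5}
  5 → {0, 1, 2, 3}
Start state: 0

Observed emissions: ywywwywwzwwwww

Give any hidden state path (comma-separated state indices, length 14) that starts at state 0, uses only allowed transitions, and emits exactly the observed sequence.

  0: obs=y cand={0} pick 0 [start]
  1: obs=w cand={2,4,5} pick 2 [0->2 ok]
  2: obs=y cand={0} pick 0 [2->0 ok]
  3: obs=w cand={2,4,5} pick 4 [0->4 ok]
  4: obs=w cand={2,4,5} pick 5 [4->5 ok]
  5: obs=y cand={0} pick 0 [5->0 ok]
  6: obs=w cand={2,4,5} pick 2 [0->2 ok]
  7: obs=w cand={2,4,5} pick 5 [2->5 ok]
  8: obs=z cand={3} pick 3 [5->3 ok]
  9: obs=w cand={2,4,5} pick 4 [3->4 ok]
  10: obs=w cand={2,4,5} pick 2 [4->2 ok]
  11: obs=w cand={2,4,5} pick 2 [2->2 ok]
  12: obs=w cand={2,4,5} pick 5 [2->5 ok]
  13: obs=w cand={2,4,5} pick 2 [5->2 ok]

0,2,0,4,5,0,2,5,3,4,2,2,5,2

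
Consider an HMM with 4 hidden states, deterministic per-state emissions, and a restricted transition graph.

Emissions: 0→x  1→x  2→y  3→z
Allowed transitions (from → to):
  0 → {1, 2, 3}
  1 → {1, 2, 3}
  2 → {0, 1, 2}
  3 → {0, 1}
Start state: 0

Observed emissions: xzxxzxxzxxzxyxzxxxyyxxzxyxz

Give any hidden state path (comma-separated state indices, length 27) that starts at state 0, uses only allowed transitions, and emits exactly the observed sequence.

  pos 0: x in {0,1}, choose 0; start
  pos 1: z in {3}, choose 3; 0->3 ok
  pos 2: x in {0,1}, choose 1; 3->1 ok
  pos 3: x in {0,1}, choose 1; 1->1 ok
  pos 4: z in {3}, choose 3; 1->3 ok
  pos 5: x in {0,1}, choose 1; 3->1 ok
  pos 6: x in {0,1}, choose 1; 1->1 ok
  pos 7: z in {3}, choose 3; 1->3 ok
  pos 8: x in {0,1}, choose 0; 3->0 ok
  pos 9: x in {0,1}, choose 1; 0->1 ok
  pos 10: z in {3}, choose 3; 1->3 ok
  pos 11: x in {0,1}, choose 1; 3->1 ok
  pos 12: y in {2}, choose 2; 1->2 ok
  pos 13: x in {0,1}, choose 0; 2->0 ok
  pos 14: z in {3}, choose 3; 0->3 ok
  pos 15: x in {0,1}, choose 1; 3->1 ok
  pos 16: x in {0,1}, choose 1; 1->1 ok
  pos 17: x in {0,1}, choose 1; 1->1 ok
  pos 18: y in {2}, choose 2; 1->2 ok
  pos 19: y in {2}, choose 2; 2->2 ok
  pos 20: x in {0,1}, choose 0; 2->0 ok
  pos 21: x in {0,1}, choose 1; 0->1 ok
  pos 22: z in {3}, choose 3; 1->3 ok
  pos 23: x in {0,1}, choose 1; 3->1 ok
  pos 24: y in {2}, choose 2; 1->2 ok
  pos 25: x in {0,1}, choose 0; 2->0 ok
  pos 26: z in {3}, choose 3; 0->3 ok

0,3,1,1,3,1,1,3,0,1,3,1,2,0,3,1,1,1,2,2,0,1,3,1,2,0,3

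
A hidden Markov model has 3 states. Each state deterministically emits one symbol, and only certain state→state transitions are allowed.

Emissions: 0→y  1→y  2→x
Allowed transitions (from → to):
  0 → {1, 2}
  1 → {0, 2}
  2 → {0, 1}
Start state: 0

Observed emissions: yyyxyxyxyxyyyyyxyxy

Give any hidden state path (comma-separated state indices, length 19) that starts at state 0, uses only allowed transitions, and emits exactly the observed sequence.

  0: obs=y cand={0,1} pick 0 [start]
  1: obs=y cand={0,1} pick 1 [0->1 ok]
  2: obs=y cand={0,1} pick 0 [1->0 ok]
  3: obs=x cand={2} pick 2 [0->2 ok]
  4: obs=y cand={0,1} pick 1 [2->1 ok]
  5: obs=x cand={2} pick 2 [1->2 ok]
  6: obs=y cand={0,1} pick 0 [2->0 ok]
  7: obs=x cand={2} pick 2 [0->2 ok]
  8: obs=y cand={0,1} pick 1 [2->1 ok]
  9: obs=x cand={2} pick 2 [1->2 ok]
  10: obs=y cand={0,1} pick 1 [2->1 ok]
  11: obs=y cand={0,1} pick 0 [1->0 ok]
  12: obs=y cand={0,1} pick 1 [0->1 ok]
  13: obs=y cand={0,1} pick 0 [1->0 ok]
  14: obs=y cand={0,1} pick 1 [0->1 ok]
  15: obs=x cand={2} pick 2 [1->2 ok]
  16: obs=y cand={0,1} pick 1 [2->1 ok]
  17: obs=x cand={2} pick 2 [1->2 ok]
  18: obs=y cand={0,1} pick 0 [2->0 ok]

0,1,0,2,1,2,0,2,1,2,1,0,1,0,1,2,1,2,0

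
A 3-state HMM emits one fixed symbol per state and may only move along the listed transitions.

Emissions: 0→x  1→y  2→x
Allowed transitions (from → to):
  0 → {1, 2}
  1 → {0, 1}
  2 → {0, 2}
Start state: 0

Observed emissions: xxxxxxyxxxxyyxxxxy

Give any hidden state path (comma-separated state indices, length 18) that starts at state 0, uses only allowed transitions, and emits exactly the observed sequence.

  t0 'x' -> {0,2}, take 0 (start)
  t1 'x' -> {0,2}, take 2 (0->2 ok)
  t2 'x' -> {0,2}, take 2 (2->2 ok)
  t3 'x' -> {0,2}, take 0 (2->0 ok)
  t4 'x' -> {0,2}, take 2 (0->2 ok)
  t5 'x' -> {0,2}, take 0 (2->0 ok)
  t6 'y' -> {1}, take 1 (0->1 ok)
  t7 'x' -> {0,2}, take 0 (1->0 ok)
  t8 'x' -> {0,2}, take 2 (0->2 ok)
  t9 'x' -> {0,2}, take 2 (2->2 ok)
  t10 'x' -> {0,2}, take 0 (2->0 ok)
  t11 'y' -> {1}, take 1 (0->1 ok)
  t12 'y' -> {1}, take 1 (1->1 ok)
  t13 'x' -> {0,2}, take 0 (1->0 ok)
  t14 'x' -> {0,2}, take 2 (0->2 ok)
  t15 'x' -> {0,2}, take 2 (2->2 ok)
  t16 'x' -> {0,2}, take 0 (2->0 ok)
  t17 'y' -> {1}, take 1 (0->1 ok)

0,2,2,0,2,0,1,0,2,2,0,1,1,0,2,2,0,1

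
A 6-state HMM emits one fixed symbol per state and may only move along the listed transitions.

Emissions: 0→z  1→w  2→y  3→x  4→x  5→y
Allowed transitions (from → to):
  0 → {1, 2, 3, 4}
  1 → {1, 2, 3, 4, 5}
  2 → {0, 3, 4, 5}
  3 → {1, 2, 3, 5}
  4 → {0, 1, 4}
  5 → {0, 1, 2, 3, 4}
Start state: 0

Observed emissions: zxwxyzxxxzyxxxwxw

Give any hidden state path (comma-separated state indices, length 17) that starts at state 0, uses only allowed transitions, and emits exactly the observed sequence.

  pos 0: z in {0}, choose 0; start
  pos 1: x in {3,4}, choose 4; 0->4 ok
  pos 2: w in {1}, choose 1; 4->1 ok
  pos 3: x in {3,4}, choose 3; 1->3 ok
  pos 4: y in {2,5}, choose 5; 3->5 ok
  pos 5: z in {0}, choose 0; 5->0 ok
  pos 6: x in {3,4}, choose 4; 0->4 ok
  pos 7: x in {3,4}, choose 4; 4->4 ok
  pos 8: x in {3,4}, choose 4; 4->4 ok
  pos 9: z in {0}, choose 0; 4->0 ok
  pos 10: y in {2,5}, choose 2; 0->2 ok
  pos 11: x in {3,4}, choose 3; 2->3 ok
  pos 12: x in {3,4}, choose 3; 3->3 ok
  pos 13: x in {3,4}, choose 3; 3->3 ok
  pos 14: w in {1}, choose 1; 3->1 ok
  pos 15: x in {3,4}, choose 3; 1->3 ok
  pos 16: w in {1}, choose 1; 3->1 ok

0,4,1,3,5,0,4,4,4,0,2,3,3,3,1,3,1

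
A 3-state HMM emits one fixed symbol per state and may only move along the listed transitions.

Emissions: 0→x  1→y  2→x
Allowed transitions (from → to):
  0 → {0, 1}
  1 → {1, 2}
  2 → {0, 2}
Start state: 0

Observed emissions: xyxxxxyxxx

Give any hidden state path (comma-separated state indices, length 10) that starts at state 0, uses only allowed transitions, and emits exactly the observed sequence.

0,1,2,2,0,0,1,2,2,2

  pos 0: x in {0,2}, choose 0; start
  pos 1: y in {1}, choose 1; 0->1 ok
  pos 2: x in {0,2}, choose 2; 1->2 ok
  pos 3: x in {0,2}, choose 2; 2->2 ok
  pos 4: x in {0,2}, choose 0; 2->0 ok
  pos 5: x in {0,2}, choose 0; 0->0 ok
  pos 6: y in {1}, choose 1; 0->1 ok
  pos 7: x in {0,2}, choose 2; 1->2 ok
  pos 8: x in {0,2}, choose 2; 2->2 ok
  pos 9: x in {0,2}, choose 2; 2->2 ok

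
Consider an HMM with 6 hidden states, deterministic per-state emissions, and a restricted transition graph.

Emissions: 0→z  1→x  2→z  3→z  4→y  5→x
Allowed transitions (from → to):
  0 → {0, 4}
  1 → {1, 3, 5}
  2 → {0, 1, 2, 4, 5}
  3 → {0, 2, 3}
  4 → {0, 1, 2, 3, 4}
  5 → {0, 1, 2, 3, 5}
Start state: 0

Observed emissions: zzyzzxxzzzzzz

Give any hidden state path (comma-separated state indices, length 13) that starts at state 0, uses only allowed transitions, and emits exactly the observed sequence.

0,0,4,3,2,1,5,3,3,3,3,0,0

  0: obs=z cand={0,2,3} pick 0 [start]
  1: obs=z cand={0,2,3} pick 0 [0->0 ok]
  2: obs=y cand={4} pick 4 [0->4 ok]
  3: obs=z cand={0,2,3} pick 3 [4->3 ok]
  4: obs=z cand={0,2,3} pick 2 [3->2 ok]
  5: obs=x cand={1,5} pick 1 [2->1 ok]
  6: obs=x cand={1,5} pick 5 [1->5 ok]
  7: obs=z cand={0,2,3} pick 3 [5->3 ok]
  8: obs=z cand={0,2,3} pick 3 [3->3 ok]
  9: obs=z cand={0,2,3} pick 3 [3->3 ok]
  10: obs=z cand={0,2,3} pick 3 [3->3 ok]
  11: obs=z cand={0,2,3} pick 0 [3->0 ok]
  12: obs=z cand={0,2,3} pick 0 [0->0 ok]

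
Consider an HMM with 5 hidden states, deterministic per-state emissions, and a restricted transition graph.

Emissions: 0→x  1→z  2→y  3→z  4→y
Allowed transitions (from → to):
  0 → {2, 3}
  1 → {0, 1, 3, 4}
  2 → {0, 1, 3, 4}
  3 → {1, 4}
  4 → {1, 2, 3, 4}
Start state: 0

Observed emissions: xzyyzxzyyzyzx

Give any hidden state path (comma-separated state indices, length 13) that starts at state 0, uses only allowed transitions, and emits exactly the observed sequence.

0,3,4,2,1,0,3,4,2,1,4,1,0

  pos 0: x in {0}, choose 0; start
  pos 1: z in {1,3}, choose 3; 0->3 ok
  pos 2: y in {2,4}, choose 4; 3->4 ok
  pos 3: y in {2,4}, choose 2; 4->2 ok
  pos 4: z in {1,3}, choose 1; 2->1 ok
  pos 5: x in {0}, choose 0; 1->0 ok
  pos 6: z in {1,3}, choose 3; 0->3 ok
  pos 7: y in {2,4}, choose 4; 3->4 ok
  pos 8: y in {2,4}, choose 2; 4->2 ok
  pos 9: z in {1,3}, choose 1; 2->1 ok
  pos 10: y in {2,4}, choose 4; 1->4 ok
  pos 11: z in {1,3}, choose 1; 4->1 ok
  pos 12: x in {0}, choose 0; 1->0 ok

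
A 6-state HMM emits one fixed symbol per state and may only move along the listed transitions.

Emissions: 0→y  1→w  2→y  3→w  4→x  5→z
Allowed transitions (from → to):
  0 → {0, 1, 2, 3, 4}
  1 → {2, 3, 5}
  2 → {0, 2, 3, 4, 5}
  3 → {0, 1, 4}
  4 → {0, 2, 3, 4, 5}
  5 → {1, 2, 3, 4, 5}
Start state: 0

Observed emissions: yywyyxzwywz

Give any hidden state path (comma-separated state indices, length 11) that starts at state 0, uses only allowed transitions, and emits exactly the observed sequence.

0,0,3,0,0,4,5,3,0,1,5

  t0 'y' -> {0,2}, take 0 (start)
  t1 'y' -> {0,2}, take 0 (0->0 ok)
  t2 'w' -> {1,3}, take 3 (0->3 ok)
  t3 'y' -> {0,2}, take 0 (3->0 ok)
  t4 'y' -> {0,2}, take 0 (0->0 ok)
  t5 'x' -> {4}, take 4 (0->4 ok)
  t6 'z' -> {5}, take 5 (4->5 ok)
  t7 'w' -> {1,3}, take 3 (5->3 ok)
  t8 'y' -> {0,2}, take 0 (3->0 ok)
  t9 'w' -> {1,3}, take 1 (0->1 ok)
  t10 'z' -> {5}, take 5 (1->5 ok)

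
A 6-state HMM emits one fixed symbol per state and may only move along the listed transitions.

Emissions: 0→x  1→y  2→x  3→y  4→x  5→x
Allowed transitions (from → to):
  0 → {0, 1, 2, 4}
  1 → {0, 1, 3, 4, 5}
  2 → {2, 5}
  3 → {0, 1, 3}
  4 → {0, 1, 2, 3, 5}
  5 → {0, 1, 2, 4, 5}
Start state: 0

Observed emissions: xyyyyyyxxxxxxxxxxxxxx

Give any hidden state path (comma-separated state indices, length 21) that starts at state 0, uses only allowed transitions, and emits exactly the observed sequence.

  pos 0: x in {0,2,4,5}, choose 0; start
  pos 1: y in {1,3}, choose 1; 0->1 ok
  pos 2: y in {1,3}, choose 3; 1->3 ok
  pos 3: y in {1,3}, choose 3; 3->3 ok
  pos 4: y in {1,3}, choose 3; 3->3 ok
  pos 5: y in {1,3}, choose 1; 3->1 ok
  pos 6: y in {1,3}, choose 1; 1->1 ok
  pos 7: x in {0,2,4,5}, choose 4; 1->4 ok
  pos 8: x in {0,2,4,5}, choose 0; 4->0 ok
  pos 9: x in {0,2,4,5}, choose 4; 0->4 ok
  pos 10: x in {0,2,4,5}, choose 0; 4->0 ok
  pos 11: x in {0,2,4,5}, choose 0; 0->0 ok
  pos 12: x in {0,2,4,5}, choose 0; 0->0 ok
  pos 13: x in {0,2,4,5}, choose 0; 0->0 ok
  pos 14: x in {0,2,4,5}, choose 2; 0->2 ok
  pos 15: x in {0,2,4,5}, choose 2; 2->2 ok
  pos 16: x in {0,2,4,5}, choose 2; 2->2 ok
  pos 17: x in {0,2,4,5}, choose 5; 2->5 ok
  pos 18: x in {0,2,4,5}, choose 0; 5->0 ok
  pos 19: x in {0,2,4,5}, choose 0; 0->0 ok
  pos 20: x in {0,2,4,5}, choose 2; 0->2 ok

0,1,3,3,3,1,1,4,0,4,0,0,0,0,2,2,2,5,0,0,2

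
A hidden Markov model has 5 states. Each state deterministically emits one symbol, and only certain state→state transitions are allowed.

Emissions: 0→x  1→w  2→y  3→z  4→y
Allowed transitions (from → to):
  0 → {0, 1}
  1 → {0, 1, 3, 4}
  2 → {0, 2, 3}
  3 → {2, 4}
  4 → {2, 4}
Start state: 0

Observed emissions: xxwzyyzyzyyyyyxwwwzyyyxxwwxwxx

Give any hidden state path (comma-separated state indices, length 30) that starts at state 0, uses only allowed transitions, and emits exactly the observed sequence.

0,0,1,3,4,2,3,2,3,4,4,4,4,2,0,1,1,1,3,4,2,2,0,0,1,1,0,1,0,0

  pos 0: x in {0}, choose 0; start
  pos 1: x in {0}, choose 0; 0->0 ok
  pos 2: w in {1}, choose 1; 0->1 ok
  pos 3: z in {3}, choose 3; 1->3 ok
  pos 4: y in {2,4}, choose 4; 3->4 ok
  pos 5: y in {2,4}, choose 2; 4->2 ok
  pos 6: z in {3}, choose 3; 2->3 ok
  pos 7: y in {2,4}, choose 2; 3->2 ok
  pos 8: z in {3}, choose 3; 2->3 ok
  pos 9: y in {2,4}, choose 4; 3->4 ok
  pos 10: y in {2,4}, choose 4; 4->4 ok
  pos 11: y in {2,4}, choose 4; 4->4 ok
  pos 12: y in {2,4}, choose 4; 4->4 ok
  pos 13: y in {2,4}, choose 2; 4->2 ok
  pos 14: x in {0}, choose 0; 2->0 ok
  pos 15: w in {1}, choose 1; 0->1 ok
  pos 16: w in {1}, choose 1; 1->1 ok
  pos 17: w in {1}, choose 1; 1->1 ok
  pos 18: z in {3}, choose 3; 1->3 ok
  pos 19: y in {2,4}, choose 4; 3->4 ok
  pos 20: y in {2,4}, choose 2; 4->2 ok
  pos 21: y in {2,4}, choose 2; 2->2 ok
  pos 22: x in {0}, choose 0; 2->0 ok
  pos 23: x in {0}, choose 0; 0->0 ok
  pos 24: w in {1}, choose 1; 0->1 ok
  pos 25: w in {1}, choose 1; 1->1 ok
  pos 26: x in {0}, choose 0; 1->0 ok
  pos 27: w in {1}, choose 1; 0->1 ok
  pos 28: x in {0}, choose 0; 1->0 ok
  pos 29: x in {0}, choose 0; 0->0 ok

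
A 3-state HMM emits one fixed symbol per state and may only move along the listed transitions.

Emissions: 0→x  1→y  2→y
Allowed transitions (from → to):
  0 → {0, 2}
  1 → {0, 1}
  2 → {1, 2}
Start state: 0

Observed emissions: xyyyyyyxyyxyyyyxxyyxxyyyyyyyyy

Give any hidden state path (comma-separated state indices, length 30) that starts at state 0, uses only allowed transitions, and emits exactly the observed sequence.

  t0 'x' -> {0}, take 0 (start)
  t1 'y' -> {1,2}, take 2 (0->2 ok)
  t2 'y' -> {1,2}, take 2 (2->2 ok)
  t3 'y' -> {1,2}, take 2 (2->2 ok)
  t4 'y' -> {1,2}, take 2 (2->2 ok)
  t5 'y' -> {1,2}, take 2 (2->2 ok)
  t6 'y' -> {1,2}, take 1 (2->1 ok)
  t7 'x' -> {0}, take 0 (1->0 ok)
  t8 'y' -> {1,2}, take 2 (0->2 ok)
  t9 'y' -> {1,2}, take 1 (2->1 ok)
  t10 'x' -> {0}, take 0 (1->0 ok)
  t11 'y' -> {1,2}, take 2 (0->2 ok)
  t12 'y' -> {1,2}, take 2 (2->2 ok)
  t13 'y' -> {1,2}, take 1 (2->1 ok)
  t14 'y' -> {1,2}, take 1 (1->1 ok)
  t15 'x' -> {0}, take 0 (1->0 ok)
  t16 'x' -> {0}, take 0 (0->0 ok)
  t17 'y' -> {1,2}, take 2 (0->2 ok)
  t18 'y' -> {1,2}, take 1 (2->1 ok)
  t19 'x' -> {0}, take 0 (1->0 ok)
  t20 'x' -> {0}, take 0 (0->0 ok)
  t21 'y' -> {1,2}, take 2 (0->2 ok)
  t22 'y' -> {1,2}, take 2 (2->2 ok)
  t23 'y' -> {1,2}, take 2 (2->2 ok)
  t24 'y' -> {1,2}, take 2 (2->2 ok)
  t25 'y' -> {1,2}, take 2 (2->2 ok)
  t26 'y' -> {1,2}, take 1 (2->1 ok)
  t27 'y' -> {1,2}, take 1 (1->1 ok)
  t28 'y' -> {1,2}, take 1 (1->1 ok)
  t29 'y' -> {1,2}, take 1 (1->1 ok)

0,2,2,2,2,2,1,0,2,1,0,2,2,1,1,0,0,2,1,0,0,2,2,2,2,2,1,1,1,1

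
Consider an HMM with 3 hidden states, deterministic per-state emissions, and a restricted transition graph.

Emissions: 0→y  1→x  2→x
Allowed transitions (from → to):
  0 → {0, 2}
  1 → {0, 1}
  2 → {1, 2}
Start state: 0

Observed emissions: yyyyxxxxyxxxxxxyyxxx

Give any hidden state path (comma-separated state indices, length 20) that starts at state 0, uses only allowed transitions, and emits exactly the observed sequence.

  t0 'y' -> {0}, take 0 (start)
  t1 'y' -> {0}, take 0 (0->0 ok)
  t2 'y' -> {0}, take 0 (0->0 ok)
  t3 'y' -> {0}, take 0 (0->0 ok)
  t4 'x' -> {1,2}, take 2 (0->2 ok)
  t5 'x' -> {1,2}, take 2 (2->2 ok)
  t6 'x' -> {1,2}, take 2 (2->2 ok)
  t7 'x' -> {1,2}, take 1 (2->1 ok)
  t8 'y' -> {0}, take 0 (1->0 ok)
  t9 'x' -> {1,2}, take 2 (0->2 ok)
  t10 'x' -> {1,2}, take 2 (2->2 ok)
  t11 'x' -> {1,2}, take 2 (2->2 ok)
  t12 'x' -> {1,2}, take 1 (2->1 ok)
  t13 'x' -> {1,2}, take 1 (1->1 ok)
  t14 'x' -> {1,2}, take 1 (1->1 ok)
  t15 'y' -> {0}, take 0 (1->0 ok)
  t16 'y' -> {0}, take 0 (0->0 ok)
  t17 'x' -> {1,2}, take 2 (0->2 ok)
  t18 'x' -> {1,2}, take 2 (2->2 ok)
  t19 'x' -> {1,2}, take 1 (2->1 ok)

0,0,0,0,2,2,2,1,0,2,2,2,1,1,1,0,0,2,2,1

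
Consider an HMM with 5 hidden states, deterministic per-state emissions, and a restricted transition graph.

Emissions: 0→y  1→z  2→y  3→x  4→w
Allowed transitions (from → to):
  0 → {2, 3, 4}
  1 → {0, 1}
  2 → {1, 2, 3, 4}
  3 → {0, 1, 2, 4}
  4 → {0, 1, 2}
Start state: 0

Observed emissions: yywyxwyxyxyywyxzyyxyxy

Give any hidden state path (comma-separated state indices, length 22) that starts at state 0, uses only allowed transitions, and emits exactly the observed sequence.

0,2,4,2,3,4,2,3,0,3,2,2,4,2,3,1,0,2,3,0,3,2

  pos 0: y in {0,2}, choose 0; start
  pos 1: y in {0,2}, choose 2; 0->2 ok
  pos 2: w in {4}, choose 4; 2->4 ok
  pos 3: y in {0,2}, choose 2; 4->2 ok
  pos 4: x in {3}, choose 3; 2->3 ok
  pos 5: w in {4}, choose 4; 3->4 ok
  pos 6: y in {0,2}, choose 2; 4->2 ok
  pos 7: x in {3}, choose 3; 2->3 ok
  pos 8: y in {0,2}, choose 0; 3->0 ok
  pos 9: x in {3}, choose 3; 0->3 ok
  pos 10: y in {0,2}, choose 2; 3->2 ok
  pos 11: y in {0,2}, choose 2; 2->2 ok
  pos 12: w in {4}, choose 4; 2->4 ok
  pos 13: y in {0,2}, choose 2; 4->2 ok
  pos 14: x in {3}, choose 3; 2->3 ok
  pos 15: z in {1}, choose 1; 3->1 ok
  pos 16: y in {0,2}, choose 0; 1->0 ok
  pos 17: y in {0,2}, choose 2; 0->2 ok
  pos 18: x in {3}, choose 3; 2->3 ok
  pos 19: y in {0,2}, choose 0; 3->0 ok
  pos 20: x in {3}, choose 3; 0->3 ok
  pos 21: y in {0,2}, choose 2; 3->2 ok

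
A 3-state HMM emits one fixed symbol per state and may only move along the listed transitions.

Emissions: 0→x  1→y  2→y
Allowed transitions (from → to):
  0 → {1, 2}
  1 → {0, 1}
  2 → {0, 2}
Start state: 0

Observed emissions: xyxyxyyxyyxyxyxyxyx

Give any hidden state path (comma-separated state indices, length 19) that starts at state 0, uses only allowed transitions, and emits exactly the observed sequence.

  t0 'x' -> {0}, take 0 (start)
  t1 'y' -> {1,2}, take 1 (0->1 ok)
  t2 'x' -> {0}, take 0 (1->0 ok)
  t3 'y' -> {1,2}, take 1 (0->1 ok)
  t4 'x' -> {0}, take 0 (1->0 ok)
  t5 'y' -> {1,2}, take 1 (0->1 ok)
  t6 'y' -> {1,2}, take 1 (1->1 ok)
  t7 'x' -> {0}, take 0 (1->0 ok)
  t8 'y' -> {1,2}, take 1 (0->1 ok)
  t9 'y' -> {1,2}, take 1 (1->1 ok)
  t10 'x' -> {0}, take 0 (1->0 ok)
  t11 'y' -> {1,2}, take 1 (0->1 ok)
  t12 'x' -> {0}, take 0 (1->0 ok)
  t13 'y' -> {1,2}, take 1 (0->1 ok)
  t14 'x' -> {0}, take 0 (1->0 ok)
  t15 'y' -> {1,2}, take 2 (0->2 ok)
  t16 'x' -> {0}, take 0 (2->0 ok)
  t17 'y' -> {1,2}, take 2 (0->2 ok)
  t18 'x' -> {0}, take 0 (2->0 ok)

0,1,0,1,0,1,1,0,1,1,0,1,0,1,0,2,0,2,0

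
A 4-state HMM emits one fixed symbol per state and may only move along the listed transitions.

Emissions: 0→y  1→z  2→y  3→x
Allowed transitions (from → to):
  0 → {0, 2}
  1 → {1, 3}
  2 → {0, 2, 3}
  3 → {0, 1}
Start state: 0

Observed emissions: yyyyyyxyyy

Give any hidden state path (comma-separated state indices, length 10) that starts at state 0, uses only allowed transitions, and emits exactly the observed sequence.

0,0,2,0,2,2,3,0,2,2

  0: obs=y cand={0,2} pick 0 [start]
  1: obs=y cand={0,2} pick 0 [0->0 ok]
  2: obs=y cand={0,2} pick 2 [0->2 ok]
  3: obs=y cand={0,2} pick 0 [2->0 ok]
  4: obs=y cand={0,2} pick 2 [0->2 ok]
  5: obs=y cand={0,2} pick 2 [2->2 ok]
  6: obs=x cand={3} pick 3 [2->3 ok]
  7: obs=y cand={0,2} pick 0 [3->0 ok]
  8: obs=y cand={0,2} pick 2 [0->2 ok]
  9: obs=y cand={0,2} pick 2 [2->2 ok]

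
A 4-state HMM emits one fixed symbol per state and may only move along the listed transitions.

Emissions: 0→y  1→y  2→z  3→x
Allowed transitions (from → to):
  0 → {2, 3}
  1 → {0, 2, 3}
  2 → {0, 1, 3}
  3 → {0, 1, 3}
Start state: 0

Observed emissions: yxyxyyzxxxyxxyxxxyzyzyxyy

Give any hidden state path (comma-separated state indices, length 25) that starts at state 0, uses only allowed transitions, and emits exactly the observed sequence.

0,3,0,3,1,0,2,3,3,3,0,3,3,0,3,3,3,1,2,1,2,1,3,1,0

  t0 'y' -> {0,1}, take 0 (start)
  t1 'x' -> {3}, take 3 (0->3 ok)
  t2 'y' -> {0,1}, take 0 (3->0 ok)
  t3 'x' -> {3}, take 3 (0->3 ok)
  t4 'y' -> {0,1}, take 1 (3->1 ok)
  t5 'y' -> {0,1}, take 0 (1->0 ok)
  t6 'z' -> {2}, take 2 (0->2 ok)
  t7 'x' -> {3}, take 3 (2->3 ok)
  t8 'x' -> {3}, take 3 (3->3 ok)
  t9 'x' -> {3}, take 3 (3->3 ok)
  t10 'y' -> {0,1}, take 0 (3->0 ok)
  t11 'x' -> {3}, take 3 (0->3 ok)
  t12 'x' -> {3}, take 3 (3->3 ok)
  t13 'y' -> {0,1}, take 0 (3->0 ok)
  t14 'x' -> {3}, take 3 (0->3 ok)
  t15 'x' -> {3}, take 3 (3->3 ok)
  t16 'x' -> {3}, take 3 (3->3 ok)
  t17 'y' -> {0,1}, take 1 (3->1 ok)
  t18 'z' -> {2}, take 2 (1->2 ok)
  t19 'y' -> {0,1}, take 1 (2->1 ok)
  t20 'z' -> {2}, take 2 (1->2 ok)
  t21 'y' -> {0,1}, take 1 (2->1 ok)
  t22 'x' -> {3}, take 3 (1->3 ok)
  t23 'y' -> {0,1}, take 1 (3->1 ok)
  t24 'y' -> {0,1}, take 0 (1->0 ok)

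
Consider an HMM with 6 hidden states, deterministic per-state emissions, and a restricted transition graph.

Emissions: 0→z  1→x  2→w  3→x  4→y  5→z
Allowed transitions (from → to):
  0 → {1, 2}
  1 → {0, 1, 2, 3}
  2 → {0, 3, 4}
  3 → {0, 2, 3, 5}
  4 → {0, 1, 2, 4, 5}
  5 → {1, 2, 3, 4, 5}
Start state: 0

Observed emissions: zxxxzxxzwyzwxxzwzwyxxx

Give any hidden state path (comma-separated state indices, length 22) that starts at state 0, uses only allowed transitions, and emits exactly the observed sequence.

  pos 0: z in {0,5}, choose 0; start
  pos 1: x in {1,3}, choose 1; 0->1 ok
  pos 2: x in {1,3}, choose 3; 1->3 ok
  pos 3: x in {1,3}, choose 3; 3->3 ok
  pos 4: z in {0,5}, choose 5; 3->5 ok
  pos 5: x in {1,3}, choose 3; 5->3 ok
  pos 6: x in {1,3}, choose 3; 3->3 ok
  pos 7: z in {0,5}, choose 0; 3->0 ok
  pos 8: w in {2}, choose 2; 0->2 ok
  pos 9: y in {4}, choose 4; 2->4 ok
  pos 10: z in {0,5}, choose 5; 4->5 ok
  pos 11: w in {2}, choose 2; 5->2 ok
  pos 12: x in {1,3}, choose 3; 2->3 ok
  pos 13: x in {1,3}, choose 3; 3->3 ok
  pos 14: z in {0,5}, choose 5; 3->5 ok
  pos 15: w in {2}, choose 2; 5->2 ok
  pos 16: z in {0,5}, choose 0; 2->0 ok
  pos 17: w in {2}, choose 2; 0->2 ok
  pos 18: y in {4}, choose 4; 2->4 ok
  pos 19: x in {1,3}, choose 1; 4->1 ok
  pos 20: x in {1,3}, choose 1; 1->1 ok
  pos 21: x in {1,3}, choose 1; 1->1 ok

0,1,3,3,5,3,3,0,2,4,5,2,3,3,5,2,0,2,4,1,1,1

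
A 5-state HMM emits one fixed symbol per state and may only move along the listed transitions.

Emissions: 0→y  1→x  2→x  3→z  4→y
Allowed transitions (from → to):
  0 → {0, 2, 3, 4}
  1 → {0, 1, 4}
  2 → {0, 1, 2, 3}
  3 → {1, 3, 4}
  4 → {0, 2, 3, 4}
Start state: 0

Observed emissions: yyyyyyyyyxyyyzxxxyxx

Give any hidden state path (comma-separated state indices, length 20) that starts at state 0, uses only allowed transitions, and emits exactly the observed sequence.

0,0,0,4,4,0,4,4,0,2,0,4,4,3,1,1,1,4,2,1

  [0] y  {0,4}  => 0  start
  [1] y  {0,4}  => 0  0->0 ok
  [2] y  {0,4}  => 0  0->0 ok
  [3] y  {0,4}  => 4  0->4 ok
  [4] y  {0,4}  => 4  4->4 ok
  [5] y  {0,4}  => 0  4->0 ok
  [6] y  {0,4}  => 4  0->4 ok
  [7] y  {0,4}  => 4  4->4 ok
  [8] y  {0,4}  => 0  4->0 ok
  [9] x  {1,2}  => 2  0->2 ok
  [10] y  {0,4}  => 0  2->0 ok
  [11] y  {0,4}  => 4  0->4 ok
  [12] y  {0,4}  => 4  4->4 ok
  [13] z  {3}  => 3  4->3 ok
  [14] x  {1,2}  => 1  3->1 ok
  [15] x  {1,2}  => 1  1->1 ok
  [16] x  {1,2}  => 1  1->1 ok
  [17] y  {0,4}  => 4  1->4 ok
  [18] x  {1,2}  => 2  4->2 ok
  [19] x  {1,2}  => 1  2->1 ok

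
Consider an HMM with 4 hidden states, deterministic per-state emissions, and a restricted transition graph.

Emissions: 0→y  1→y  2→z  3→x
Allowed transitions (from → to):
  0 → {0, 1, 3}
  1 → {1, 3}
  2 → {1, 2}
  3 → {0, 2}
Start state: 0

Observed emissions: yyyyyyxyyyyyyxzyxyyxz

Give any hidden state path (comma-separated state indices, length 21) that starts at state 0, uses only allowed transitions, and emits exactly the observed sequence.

0,0,0,0,0,1,3,0,1,1,1,1,1,3,2,1,3,0,0,3,2

  0: obs=y cand={0,1} pick 0 [start]
  1: obs=y cand={0,1} pick 0 [0->0 ok]
  2: obs=y cand={0,1} pick 0 [0->0 ok]
  3: obs=y cand={0,1} pick 0 [0->0 ok]
  4: obs=y cand={0,1} pick 0 [0->0 ok]
  5: obs=y cand={0,1} pick 1 [0->1 ok]
  6: obs=x cand={3} pick 3 [1->3 ok]
  7: obs=y cand={0,1} pick 0 [3->0 ok]
  8: obs=y cand={0,1} pick 1 [0->1 ok]
  9: obs=y cand={0,1} pick 1 [1->1 ok]
  10: obs=y cand={0,1} pick 1 [1->1 ok]
  11: obs=y cand={0,1} pick 1 [1->1 ok]
  12: obs=y cand={0,1} pick 1 [1->1 ok]
  13: obs=x cand={3} pick 3 [1->3 ok]
  14: obs=z cand={2} pick 2 [3->2 ok]
  15: obs=y cand={0,1} pick 1 [2->1 ok]
  16: obs=x cand={3} pick 3 [1->3 ok]
  17: obs=y cand={0,1} pick 0 [3->0 ok]
  18: obs=y cand={0,1} pick 0 [0->0 ok]
  19: obs=x cand={3} pick 3 [0->3 ok]
  20: obs=z cand={2} pick 2 [3->2 ok]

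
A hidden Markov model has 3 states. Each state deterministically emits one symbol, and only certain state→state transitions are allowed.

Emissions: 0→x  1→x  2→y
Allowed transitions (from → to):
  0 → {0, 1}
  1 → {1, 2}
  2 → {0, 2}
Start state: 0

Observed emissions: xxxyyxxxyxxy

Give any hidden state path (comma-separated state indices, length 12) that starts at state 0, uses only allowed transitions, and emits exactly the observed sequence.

  0: obs=x cand={0,1} pick 0 [start]
  1: obs=x cand={0,1} pick 0 [0->0 ok]
  2: obs=x cand={0,1} pick 1 [0->1 ok]
  3: obs=y cand={2} pick 2 [1->2 ok]
  4: obs=y cand={2} pick 2 [2->2 ok]
  5: obs=x cand={0,1} pick 0 [2->0 ok]
  6: obs=x cand={0,1} pick 1 [0->1 ok]
  7: obs=x cand={0,1} pick 1 [1->1 ok]
  8: obs=y cand={2} pick 2 [1->2 ok]
  9: obs=x cand={0,1} pick 0 [2->0 ok]
  10: obs=x cand={0,1} pick 1 [0->1 ok]
  11: obs=y cand={2} pick 2 [1->2 ok]

0,0,1,2,2,0,1,1,2,0,1,2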